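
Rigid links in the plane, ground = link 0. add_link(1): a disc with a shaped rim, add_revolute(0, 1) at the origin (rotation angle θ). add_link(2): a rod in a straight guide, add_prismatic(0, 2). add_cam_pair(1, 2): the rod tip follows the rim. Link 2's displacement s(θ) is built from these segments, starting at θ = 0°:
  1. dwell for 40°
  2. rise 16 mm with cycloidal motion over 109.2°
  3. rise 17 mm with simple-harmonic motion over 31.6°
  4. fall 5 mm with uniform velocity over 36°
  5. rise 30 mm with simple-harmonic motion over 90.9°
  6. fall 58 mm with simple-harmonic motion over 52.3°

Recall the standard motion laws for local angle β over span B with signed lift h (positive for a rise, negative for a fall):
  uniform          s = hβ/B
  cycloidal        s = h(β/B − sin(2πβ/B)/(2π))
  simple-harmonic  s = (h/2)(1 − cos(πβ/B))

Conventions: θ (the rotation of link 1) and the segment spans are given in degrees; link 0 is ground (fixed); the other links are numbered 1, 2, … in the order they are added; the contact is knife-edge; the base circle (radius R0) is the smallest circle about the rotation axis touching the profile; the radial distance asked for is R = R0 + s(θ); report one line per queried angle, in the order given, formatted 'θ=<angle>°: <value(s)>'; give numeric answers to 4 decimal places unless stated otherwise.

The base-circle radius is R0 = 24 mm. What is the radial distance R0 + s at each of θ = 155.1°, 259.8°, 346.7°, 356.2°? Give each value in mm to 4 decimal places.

segment 1 (0° to 40°, dwell): s unchanged at 0.0000
segment 2 (40° to 149.2°, cycloidal, h = 16) is passed completely: s = 0.0000 + (16) = 16.0000
θ = 155.1° falls in segment 3 (149.2° to 180.8°, simple-harmonic, h = 17): β = 155.1 − 149.2 = 5.9°, B = 31.6°; Δs = 17/2·(1 − cos(π·0.1867)) = 1.4208; s = 16.0000 + 1.4208 = 17.4208
segment 3 (149.2° to 180.8°, simple-harmonic, h = 17) is passed completely: s = 16.0000 + (17) = 33.0000
segment 4 (180.8° to 216.8°, uniform, h = -5) is passed completely: s = 33.0000 + (-5) = 28.0000
θ = 259.8° falls in segment 5 (216.8° to 307.7°, simple-harmonic, h = 30): β = 259.8 − 216.8 = 43°, B = 90.9°; Δs = 30/2·(1 − cos(π·0.4730)) = 13.7314; s = 28.0000 + 13.7314 = 41.7314
segment 5 (216.8° to 307.7°, simple-harmonic, h = 30) is passed completely: s = 28.0000 + (30) = 58.0000
θ = 346.7° falls in segment 6 (307.7° to 360°, simple-harmonic, h = -58): β = 346.7 − 307.7 = 39°, B = 52.3°; Δs = -58/2·(1 − cos(π·0.7457)) = -49.2271; s = 58.0000 − 49.2271 = 8.7729
θ = 356.2° falls in segment 6 (307.7° to 360°, simple-harmonic, h = -58): β = 356.2 − 307.7 = 48.5°, B = 52.3°; Δs = -58/2·(1 − cos(π·0.9273)) = -57.2478; s = 58.0000 − 57.2478 = 0.7522
θ=155.1°: R = R0 + s = 24 + 17.4208 = 41.4208
θ=259.8°: R = R0 + s = 24 + 41.7314 = 65.7314
θ=346.7°: R = R0 + s = 24 + 8.7729 = 32.7729
θ=356.2°: R = R0 + s = 24 + 0.7522 = 24.7522

θ=155.1°: 41.4208
θ=259.8°: 65.7314
θ=346.7°: 32.7729
θ=356.2°: 24.7522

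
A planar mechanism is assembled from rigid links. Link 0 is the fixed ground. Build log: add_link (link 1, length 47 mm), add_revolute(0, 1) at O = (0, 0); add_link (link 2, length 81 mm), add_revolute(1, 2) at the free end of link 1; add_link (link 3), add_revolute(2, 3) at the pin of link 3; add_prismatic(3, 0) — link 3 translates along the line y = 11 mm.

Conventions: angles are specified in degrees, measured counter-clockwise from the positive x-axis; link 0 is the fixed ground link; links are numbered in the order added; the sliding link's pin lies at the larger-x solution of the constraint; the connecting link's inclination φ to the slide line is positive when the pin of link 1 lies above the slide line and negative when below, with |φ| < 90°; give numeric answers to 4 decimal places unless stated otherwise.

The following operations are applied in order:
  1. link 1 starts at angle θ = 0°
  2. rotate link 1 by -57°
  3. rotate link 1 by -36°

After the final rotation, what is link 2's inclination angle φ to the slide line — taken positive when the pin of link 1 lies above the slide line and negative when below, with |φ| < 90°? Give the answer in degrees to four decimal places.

geometry: r = 47 mm, L = 81 mm, e = 11 mm; θ starts at 0°
rotate link 1 by -57°: θ ← 0° -57° = -57°
rotate link 1 by -36°: θ ← -57° -36° = -93°
h = r sin θ − e = -46.935588 − 11 = -57.935588
sin φ = h / L = -57.935588 / 81 = -0.71525417
φ = arcsin(-0.71525417) = -45.664034°

-45.6640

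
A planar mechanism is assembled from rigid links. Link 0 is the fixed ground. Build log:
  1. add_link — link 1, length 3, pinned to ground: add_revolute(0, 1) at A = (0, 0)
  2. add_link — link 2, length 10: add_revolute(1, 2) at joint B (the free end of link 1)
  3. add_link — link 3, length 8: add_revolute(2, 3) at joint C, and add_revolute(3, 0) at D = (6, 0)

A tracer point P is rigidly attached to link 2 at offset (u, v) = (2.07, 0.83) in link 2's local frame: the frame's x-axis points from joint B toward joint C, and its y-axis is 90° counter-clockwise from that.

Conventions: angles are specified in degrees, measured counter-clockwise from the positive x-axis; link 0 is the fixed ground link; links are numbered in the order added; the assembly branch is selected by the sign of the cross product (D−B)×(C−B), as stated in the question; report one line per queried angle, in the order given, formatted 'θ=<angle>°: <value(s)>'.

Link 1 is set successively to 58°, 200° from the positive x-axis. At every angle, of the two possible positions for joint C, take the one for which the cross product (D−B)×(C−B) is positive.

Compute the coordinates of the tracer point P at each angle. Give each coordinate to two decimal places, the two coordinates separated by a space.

A=(0,0), D=(6.00,0)
θ=58°: B = A + 3.00·(cos58°, sin58°) = (1.5898, 2.5441)
θ=58°: |BD| = 5.0915
θ=58°: circle(B,10.00) ∩ circle(D,8.00): a=6.0811, h=7.9386
θ=58°:   candidates: C₊=(10.8240,6.3819) cross=40.419; C₋=(2.8904,-7.3709) cross=-40.419
θ=58°:   branch + wants cross > 0 → take C=(10.8240,6.3819) (cross=40.419)
θ=58°: ex = (C−B)/|BC| = (0.9234,0.3838); ey = (-0.3838,0.9234)
θ=58°: P = B + 2.07·ex + 0.83·ey = (3.1827,4.1050)
θ=200°: B = A + 3.00·(cos200°, sin200°) = (-2.8191, -1.0261)
θ=200°: |BD| = 8.8786
θ=200°: circle(B,10.00) ∩ circle(D,8.00): a=6.4666, h=7.6278
θ=200°:   candidates: C₊=(2.7227,7.2979) cross=67.723; C₋=(4.4857,-7.8554) cross=-67.723
θ=200°:   branch + wants cross > 0 → take C=(2.7227,7.2979) (cross=67.723)
θ=200°: ex = (C−B)/|BC| = (0.5542,0.8324); ey = (-0.8324,0.5542)
θ=200°: P = B + 2.07·ex + 0.83·ey = (-2.3628,1.1570)

θ=58°: 3.18 4.11
θ=200°: -2.36 1.16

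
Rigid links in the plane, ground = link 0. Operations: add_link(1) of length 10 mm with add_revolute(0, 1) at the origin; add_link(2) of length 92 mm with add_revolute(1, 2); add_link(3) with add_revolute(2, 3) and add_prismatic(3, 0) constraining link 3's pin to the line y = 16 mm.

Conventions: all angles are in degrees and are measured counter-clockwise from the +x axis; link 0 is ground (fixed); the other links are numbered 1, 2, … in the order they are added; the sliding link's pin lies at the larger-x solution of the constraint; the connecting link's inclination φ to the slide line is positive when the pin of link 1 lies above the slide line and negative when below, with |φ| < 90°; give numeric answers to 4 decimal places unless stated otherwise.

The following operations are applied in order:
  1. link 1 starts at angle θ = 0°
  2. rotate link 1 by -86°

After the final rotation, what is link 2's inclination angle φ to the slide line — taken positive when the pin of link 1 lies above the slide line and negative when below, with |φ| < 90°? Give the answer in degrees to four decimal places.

geometry: r = 10 mm, L = 92 mm, e = 16 mm; θ starts at 0°
rotate link 1 by -86°: θ ← 0° -86° = -86°
h = r sin θ − e = -9.975641 − 16 = -25.975641
sin φ = h / L = -25.975641 / 92 = -0.28234392
φ = arcsin(-0.28234392) = -16.400147°

-16.4001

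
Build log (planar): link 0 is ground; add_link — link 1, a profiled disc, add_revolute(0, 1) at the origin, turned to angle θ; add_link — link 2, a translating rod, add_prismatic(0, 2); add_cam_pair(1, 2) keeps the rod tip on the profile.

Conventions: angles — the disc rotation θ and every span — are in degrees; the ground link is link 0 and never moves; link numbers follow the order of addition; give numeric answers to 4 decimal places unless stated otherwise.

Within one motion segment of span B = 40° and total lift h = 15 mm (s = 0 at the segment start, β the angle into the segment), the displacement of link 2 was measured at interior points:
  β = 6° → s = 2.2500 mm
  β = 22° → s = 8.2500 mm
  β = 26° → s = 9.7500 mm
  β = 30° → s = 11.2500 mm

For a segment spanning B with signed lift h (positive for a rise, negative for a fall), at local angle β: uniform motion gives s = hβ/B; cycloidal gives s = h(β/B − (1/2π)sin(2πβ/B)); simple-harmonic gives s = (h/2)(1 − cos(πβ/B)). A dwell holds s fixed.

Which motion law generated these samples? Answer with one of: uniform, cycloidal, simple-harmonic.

candidates at β/B = r: uniform s = h·r (linear in β); cycloidal s = h·(r − sin(2πr)/(2π)); simple-harmonic s = (h/2)(1 − cos(πr))
β=6°: printed 2.2500 | uniform 2.2500, cycloidal 0.3186, simple-harmonic 0.8175
β=22°: printed 8.2500 | uniform 8.2500, cycloidal 8.9877, simple-harmonic 8.6733
β=26°: printed 9.7500 | uniform 9.7500, cycloidal 11.6814, simple-harmonic 10.9049
β=30°: printed 11.2500 | uniform 11.2500, cycloidal 13.6373, simple-harmonic 12.8033
only one law matches every sample → uniform

uniform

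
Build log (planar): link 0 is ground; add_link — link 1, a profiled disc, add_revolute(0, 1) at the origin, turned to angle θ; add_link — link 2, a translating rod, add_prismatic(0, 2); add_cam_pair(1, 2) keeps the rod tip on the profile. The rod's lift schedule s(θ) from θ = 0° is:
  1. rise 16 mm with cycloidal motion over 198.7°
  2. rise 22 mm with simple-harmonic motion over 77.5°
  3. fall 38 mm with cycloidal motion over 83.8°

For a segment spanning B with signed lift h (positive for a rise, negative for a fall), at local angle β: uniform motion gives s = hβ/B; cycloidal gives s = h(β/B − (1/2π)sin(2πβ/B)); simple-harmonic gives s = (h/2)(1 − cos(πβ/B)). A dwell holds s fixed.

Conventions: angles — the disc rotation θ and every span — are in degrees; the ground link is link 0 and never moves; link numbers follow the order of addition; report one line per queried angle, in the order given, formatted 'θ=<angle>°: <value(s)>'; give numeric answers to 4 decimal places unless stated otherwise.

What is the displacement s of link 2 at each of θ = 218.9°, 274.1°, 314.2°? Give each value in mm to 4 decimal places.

seg 1 [0°–198.7°] cycloidal, h=16: full span → s += 16 → s = 16.0000
seg 2 [198.7°–276.2°] simple-harmonic, h=22: θ=218.9° here. β=20.2, B=77.5. 22/2·(1 − cos(π·0.2606)) = 3.4862 → s = 19.4862
seg 2 [198.7°–276.2°] simple-harmonic, h=22: θ=274.1° here. β=75.4, B=77.5. 22/2·(1 − cos(π·0.9729)) = 21.9602 → s = 37.9602
seg 2 [198.7°–276.2°] simple-harmonic, h=22: full span → s += 22 → s = 38.0000
seg 3 [276.2°–360°] cycloidal, h=-38: θ=314.2° here. β=38, B=83.8. -38·(0.4535 − sin(2π·0.4535)/(2π)) = -15.4881 → s = 22.5119

θ=218.9°: 19.4862
θ=274.1°: 37.9602
θ=314.2°: 22.5119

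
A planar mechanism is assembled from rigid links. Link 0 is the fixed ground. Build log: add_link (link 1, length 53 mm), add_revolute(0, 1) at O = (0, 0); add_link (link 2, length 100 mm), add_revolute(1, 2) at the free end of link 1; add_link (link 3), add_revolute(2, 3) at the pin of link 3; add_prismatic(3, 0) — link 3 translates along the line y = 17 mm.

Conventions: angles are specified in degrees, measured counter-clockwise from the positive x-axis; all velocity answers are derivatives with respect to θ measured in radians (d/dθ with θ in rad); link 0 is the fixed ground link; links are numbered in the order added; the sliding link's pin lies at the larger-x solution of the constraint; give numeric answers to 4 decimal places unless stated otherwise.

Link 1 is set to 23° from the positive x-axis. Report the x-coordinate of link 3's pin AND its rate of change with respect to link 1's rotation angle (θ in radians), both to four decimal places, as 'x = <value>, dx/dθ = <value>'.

geometry: r = 53 mm, L = 100 mm, e = 17 mm
crank pin P = (r cos θ, r sin θ) = (48.786757, 20.708750)
h = r sin θ − e = 20.708750 − 17 = 3.708750
x = r cos θ + √(L² − h²) = 48.786757 + 99.931202 = 148.717959
dx/dθ = −r sin θ − h·r cos θ/√(L² − h²) (θ in radians; h = 3.708750) = -22.519374

x = 148.7180, dx/dθ = -22.5194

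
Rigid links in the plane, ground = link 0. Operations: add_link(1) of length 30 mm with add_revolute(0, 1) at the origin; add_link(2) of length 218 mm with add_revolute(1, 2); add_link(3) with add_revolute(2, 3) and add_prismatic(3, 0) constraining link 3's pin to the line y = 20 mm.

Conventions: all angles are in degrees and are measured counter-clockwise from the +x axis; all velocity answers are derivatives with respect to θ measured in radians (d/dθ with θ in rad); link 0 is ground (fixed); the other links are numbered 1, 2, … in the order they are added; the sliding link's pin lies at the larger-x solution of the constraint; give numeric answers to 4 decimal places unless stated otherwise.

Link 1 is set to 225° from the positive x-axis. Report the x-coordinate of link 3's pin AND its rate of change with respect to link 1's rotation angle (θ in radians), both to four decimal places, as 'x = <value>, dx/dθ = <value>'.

geometry: r = 30 mm, L = 218 mm, e = 20 mm
crank pin P = (r cos θ, r sin θ) = (-21.213203, -21.213203)
h = r sin θ − e = -21.213203 − 20 = -41.213203
x = r cos θ + √(L² − h²) = -21.213203 + 214.068848 = 192.855645
dx/dθ = −r sin θ − h·r cos θ/√(L² − h²) (θ in radians; h = -41.213203) = 17.129171

x = 192.8556, dx/dθ = 17.1292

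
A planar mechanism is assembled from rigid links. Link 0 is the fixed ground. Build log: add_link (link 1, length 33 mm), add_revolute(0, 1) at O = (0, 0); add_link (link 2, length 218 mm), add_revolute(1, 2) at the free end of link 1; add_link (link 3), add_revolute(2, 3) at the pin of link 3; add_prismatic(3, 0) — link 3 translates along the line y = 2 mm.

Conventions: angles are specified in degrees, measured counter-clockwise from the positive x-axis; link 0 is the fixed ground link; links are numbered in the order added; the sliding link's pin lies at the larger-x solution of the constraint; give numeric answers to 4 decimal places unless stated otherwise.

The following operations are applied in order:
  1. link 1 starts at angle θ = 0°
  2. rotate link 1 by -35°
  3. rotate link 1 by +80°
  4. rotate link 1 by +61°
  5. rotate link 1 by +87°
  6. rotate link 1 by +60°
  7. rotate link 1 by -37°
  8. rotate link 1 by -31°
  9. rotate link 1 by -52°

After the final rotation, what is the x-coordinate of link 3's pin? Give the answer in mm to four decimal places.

geometry: r = 33 mm, L = 218 mm, e = 2 mm; θ starts at 0°
rotate link 1 by -35°: θ ← 0° -35° = -35°
rotate link 1 by +80°: θ ← -35° +80° = 45°
rotate link 1 by +61°: θ ← 45° +61° = 106°
rotate link 1 by +87°: θ ← 106° +87° = 193°
rotate link 1 by +60°: θ ← 193° +60° = 253°
rotate link 1 by -37°: θ ← 253° -37° = 216°
rotate link 1 by -31°: θ ← 216° -31° = 185°
rotate link 1 by -52°: θ ← 185° -52° = 133°
crank pin P = (r cos θ, r sin θ) = (-22.505946, 24.134672)
h = r sin θ − e = 24.134672 − 2 = 22.134672
x = r cos θ + √(L² − h²) = -22.505946 + 216.873365 = 194.367419

194.3674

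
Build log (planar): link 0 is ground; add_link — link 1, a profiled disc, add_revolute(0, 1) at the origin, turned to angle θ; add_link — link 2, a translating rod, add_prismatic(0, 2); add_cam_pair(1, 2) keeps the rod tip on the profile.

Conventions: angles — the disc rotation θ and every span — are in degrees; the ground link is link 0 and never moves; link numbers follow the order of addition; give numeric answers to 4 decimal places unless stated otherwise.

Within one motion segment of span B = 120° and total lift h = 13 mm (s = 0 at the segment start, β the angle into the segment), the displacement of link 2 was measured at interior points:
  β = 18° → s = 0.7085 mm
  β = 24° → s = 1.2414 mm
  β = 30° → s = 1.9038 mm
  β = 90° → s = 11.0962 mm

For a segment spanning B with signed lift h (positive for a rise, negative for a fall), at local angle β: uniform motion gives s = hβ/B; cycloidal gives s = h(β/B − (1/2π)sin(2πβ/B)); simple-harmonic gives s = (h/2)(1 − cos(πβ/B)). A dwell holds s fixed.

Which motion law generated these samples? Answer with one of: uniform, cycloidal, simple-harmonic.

candidates at β/B = r: uniform s = h·r (linear in β); cycloidal s = h·(r − sin(2πr)/(2π)); simple-harmonic s = (h/2)(1 − cos(πr))
β=18°: printed 0.7085 | uniform 1.9500, cycloidal 0.2761, simple-harmonic 0.7085
β=24°: printed 1.2414 | uniform 2.6000, cycloidal 0.6323, simple-harmonic 1.2414
β=30°: printed 1.9038 | uniform 3.2500, cycloidal 1.1810, simple-harmonic 1.9038
β=90°: printed 11.0962 | uniform 9.7500, cycloidal 11.8190, simple-harmonic 11.0962
only one law matches every sample → simple-harmonic

simple-harmonic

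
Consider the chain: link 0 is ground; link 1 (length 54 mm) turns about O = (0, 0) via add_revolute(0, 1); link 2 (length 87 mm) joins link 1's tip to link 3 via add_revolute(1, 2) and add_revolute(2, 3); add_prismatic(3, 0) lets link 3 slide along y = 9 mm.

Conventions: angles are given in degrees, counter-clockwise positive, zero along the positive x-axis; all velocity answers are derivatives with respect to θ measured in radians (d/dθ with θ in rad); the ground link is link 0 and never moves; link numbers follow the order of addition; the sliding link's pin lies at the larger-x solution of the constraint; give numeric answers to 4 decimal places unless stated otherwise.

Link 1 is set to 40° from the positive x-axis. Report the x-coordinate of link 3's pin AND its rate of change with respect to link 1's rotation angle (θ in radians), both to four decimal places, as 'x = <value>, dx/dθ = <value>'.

geometry: r = 54 mm, L = 87 mm, e = 9 mm
crank pin P = (r cos θ, r sin θ) = (41.366400, 34.710531)
h = r sin θ − e = 34.710531 − 9 = 25.710531
x = r cos θ + √(L² − h²) = 41.366400 + 83.114190 = 124.480590
dx/dθ = −r sin θ − h·r cos θ/√(L² − h²) (θ in radians; h = 25.710531) = -47.506807

x = 124.4806, dx/dθ = -47.5068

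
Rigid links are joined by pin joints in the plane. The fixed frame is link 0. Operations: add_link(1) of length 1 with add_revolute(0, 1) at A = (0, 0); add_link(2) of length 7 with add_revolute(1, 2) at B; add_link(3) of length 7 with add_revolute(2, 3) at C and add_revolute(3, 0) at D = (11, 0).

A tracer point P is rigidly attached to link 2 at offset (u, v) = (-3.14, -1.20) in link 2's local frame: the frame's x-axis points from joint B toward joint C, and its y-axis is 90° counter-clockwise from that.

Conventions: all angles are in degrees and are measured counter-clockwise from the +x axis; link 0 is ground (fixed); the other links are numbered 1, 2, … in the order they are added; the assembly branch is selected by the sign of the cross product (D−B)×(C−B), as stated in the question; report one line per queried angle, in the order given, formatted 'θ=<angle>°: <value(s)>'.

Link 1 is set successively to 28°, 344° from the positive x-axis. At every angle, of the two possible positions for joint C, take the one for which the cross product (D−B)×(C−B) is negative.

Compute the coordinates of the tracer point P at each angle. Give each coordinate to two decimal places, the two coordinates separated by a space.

A=(0,0), D=(11.00,0)
θ=28°: B = A + 1.00·(cos28°, sin28°) = (0.8829, 0.4695)
θ=28°: |BD| = 10.1279
θ=28°: circle(B,7.00) ∩ circle(D,7.00): a=5.0640, h=4.8328
θ=28°:   candidates: C₊=(6.1655,5.0624) cross=48.947; C₋=(5.7175,-4.5929) cross=-48.947
θ=28°:   branch - wants cross < 0 → take C=(5.7175,-4.5929) (cross=-48.947)
θ=28°: ex = (C−B)/|BC| = (0.6906,-0.7232); ey = (0.7232,0.6906)
θ=28°: P = B + -3.14·ex + -1.20·ey = (-2.1535,1.9115)
θ=344°: B = A + 1.00·(cos344°, sin344°) = (0.9613, -0.2756)
θ=344°: |BD| = 10.0425
θ=344°: circle(B,7.00) ∩ circle(D,7.00): a=5.0213, h=4.8772
θ=344°:   candidates: C₊=(5.8468,4.7375) cross=48.979; C₋=(6.1145,-5.0132) cross=-48.979
θ=344°:   branch - wants cross < 0 → take C=(6.1145,-5.0132) (cross=-48.979)
θ=344°: ex = (C−B)/|BC| = (0.7362,-0.6768); ey = (0.6768,0.7362)
θ=344°: P = B + -3.14·ex + -1.20·ey = (-2.1625,0.9661)

θ=28°: -2.15 1.91
θ=344°: -2.16 0.97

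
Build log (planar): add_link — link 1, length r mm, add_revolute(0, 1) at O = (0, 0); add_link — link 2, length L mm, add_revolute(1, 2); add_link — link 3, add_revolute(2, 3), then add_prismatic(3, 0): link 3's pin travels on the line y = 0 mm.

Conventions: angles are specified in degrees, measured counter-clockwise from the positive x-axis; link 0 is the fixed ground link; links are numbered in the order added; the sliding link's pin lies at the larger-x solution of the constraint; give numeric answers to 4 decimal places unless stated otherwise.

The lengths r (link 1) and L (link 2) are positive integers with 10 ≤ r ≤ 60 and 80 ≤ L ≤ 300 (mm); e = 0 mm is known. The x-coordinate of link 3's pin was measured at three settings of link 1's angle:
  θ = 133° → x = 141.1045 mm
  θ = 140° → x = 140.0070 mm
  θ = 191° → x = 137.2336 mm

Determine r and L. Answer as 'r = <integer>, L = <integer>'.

constraint per measurement: (x − r cos θ)² + (r sin θ − e)² = L²
subtracting the θ₁ and θ₂ equations cancels the r² and L² terms:
r = (x₁² − x₂²) / (2[(x₁cos θ₁ + e sin θ₁) − (x₂cos θ₂ + e sin θ₂)]) = 14.0000 → r = 14
L² = (x₁ − r cos θ₁)² + (r sin θ₁ − e)² = 22801.0050 → L = 151.0000 → L = 151
check at θ₃=191°: x = 137.2336 (printed 137.2336) ✓

r = 14, L = 151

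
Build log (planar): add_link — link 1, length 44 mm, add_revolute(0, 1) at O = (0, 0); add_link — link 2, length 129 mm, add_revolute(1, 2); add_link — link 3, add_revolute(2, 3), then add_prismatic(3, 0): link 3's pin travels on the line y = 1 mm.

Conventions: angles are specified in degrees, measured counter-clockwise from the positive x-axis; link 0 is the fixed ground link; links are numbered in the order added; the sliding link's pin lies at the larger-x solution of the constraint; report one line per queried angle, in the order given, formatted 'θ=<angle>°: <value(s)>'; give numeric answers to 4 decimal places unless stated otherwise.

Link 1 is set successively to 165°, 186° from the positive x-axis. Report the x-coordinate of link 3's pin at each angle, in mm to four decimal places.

geometry: r = 44 mm, L = 129 mm, e = 1 mm
θ=165°: crank pin P = (r cos θ, r sin θ) = (-42.500736, 11.388038)
θ=165°: h = r sin θ − e = 11.388038 − 1 = 10.388038
θ=165°: x = r cos θ + √(L² − h²) = -42.500736 + 128.581059 = 86.080322
θ=186°: crank pin P = (r cos θ, r sin θ) = (-43.758963, -4.599252)
θ=186°: h = r sin θ − e = -4.599252 − 1 = -5.599252
θ=186°: x = r cos θ + √(L² − h²) = -43.758963 + 128.878425 = 85.119461

θ=165°: 86.0803
θ=186°: 85.1195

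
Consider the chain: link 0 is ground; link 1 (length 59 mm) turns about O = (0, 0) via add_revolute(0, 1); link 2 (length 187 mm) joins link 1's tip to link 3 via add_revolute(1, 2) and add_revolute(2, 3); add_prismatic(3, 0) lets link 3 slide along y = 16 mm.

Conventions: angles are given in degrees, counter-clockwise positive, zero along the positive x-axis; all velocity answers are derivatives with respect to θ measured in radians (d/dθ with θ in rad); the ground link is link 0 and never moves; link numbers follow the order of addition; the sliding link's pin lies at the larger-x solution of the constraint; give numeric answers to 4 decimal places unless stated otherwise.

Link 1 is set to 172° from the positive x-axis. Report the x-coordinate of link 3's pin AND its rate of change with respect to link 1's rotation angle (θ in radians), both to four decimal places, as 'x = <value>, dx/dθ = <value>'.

geometry: r = 59 mm, L = 187 mm, e = 16 mm
crank pin P = (r cos θ, r sin θ) = (-58.425816, 8.211213)
h = r sin θ − e = 8.211213 − 16 = -7.788787
x = r cos θ + √(L² − h²) = -58.425816 + 186.837723 = 128.411907
dx/dθ = −r sin θ − h·r cos θ/√(L² − h²) (θ in radians; h = -7.788787) = -10.646836

x = 128.4119, dx/dθ = -10.6468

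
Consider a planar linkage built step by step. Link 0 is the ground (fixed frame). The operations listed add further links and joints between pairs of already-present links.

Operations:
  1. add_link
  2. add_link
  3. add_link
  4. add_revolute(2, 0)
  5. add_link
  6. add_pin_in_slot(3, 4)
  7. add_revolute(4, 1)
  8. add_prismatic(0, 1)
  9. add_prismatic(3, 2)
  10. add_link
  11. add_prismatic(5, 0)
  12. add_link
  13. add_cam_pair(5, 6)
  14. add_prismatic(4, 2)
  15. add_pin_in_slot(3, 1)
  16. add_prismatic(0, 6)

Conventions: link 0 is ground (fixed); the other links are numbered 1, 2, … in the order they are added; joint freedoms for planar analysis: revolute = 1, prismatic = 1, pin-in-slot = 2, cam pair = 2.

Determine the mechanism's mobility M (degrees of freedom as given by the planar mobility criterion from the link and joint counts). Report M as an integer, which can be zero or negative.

(L,J1,J2)=(1,0,0); link0 fixed
link1: (2,0,0)
link2: (3,0,0)
link3: (4,0,0)
R 2-0 [J1]: (4,1,0)
link4: (5,1,0)
PS 3-4 [J2]: (5,1,1)
R 4-1 [J1]: (5,2,1)
P 0-1 [J1]: (5,3,1)
P 3-2 [J1]: (5,4,1)
link5: (6,4,1)
P 5-0 [J1]: (6,5,1)
link6: (7,5,1)
C 5-6 [J2]: (7,5,2)
P 4-2 [J1]: (7,6,2)
PS 3-1 [J2]: (7,6,3)
P 0-6 [J1]: (7,7,3)
Grübler: 3·6 − 2·7 − 3 = 1

M = 1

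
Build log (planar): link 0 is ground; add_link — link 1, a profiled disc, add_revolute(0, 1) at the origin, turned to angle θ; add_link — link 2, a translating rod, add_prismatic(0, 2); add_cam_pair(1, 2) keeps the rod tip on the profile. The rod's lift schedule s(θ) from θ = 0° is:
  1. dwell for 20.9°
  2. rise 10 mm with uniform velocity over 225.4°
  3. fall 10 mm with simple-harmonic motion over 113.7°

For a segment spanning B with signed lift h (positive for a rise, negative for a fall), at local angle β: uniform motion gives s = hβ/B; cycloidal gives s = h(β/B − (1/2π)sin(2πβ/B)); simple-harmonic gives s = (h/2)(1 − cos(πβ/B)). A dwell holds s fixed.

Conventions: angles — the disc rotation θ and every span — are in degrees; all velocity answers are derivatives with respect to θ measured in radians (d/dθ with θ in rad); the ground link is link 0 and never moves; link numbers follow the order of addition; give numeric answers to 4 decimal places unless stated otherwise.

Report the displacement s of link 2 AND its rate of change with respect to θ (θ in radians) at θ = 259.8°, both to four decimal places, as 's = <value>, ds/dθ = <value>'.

seg 1 [0°–20.9°] dwell: s stays 0.0000
seg 2 [20.9°–246.3°] uniform, h=10: full span → s += 10 → s = 10.0000
seg 3 [246.3°–360°] simple-harmonic, h=-10: θ=259.8° here. β=13.5, B=113.7. -10/2·(1 − cos(π·0.1187)) = -0.3438 → s = 9.6562
velocity in seg [246.3°–360°] (simple-harmonic), θ in radians: β = 13.5° = 0.2356 rad, B = 113.7° = 1.9844 rad; ds/dθ = (πh/(2B)) sin(πβ/B) = (π·(-10)/(2·1.9844)) sin(π·0.1187) = -2.884609 mm/rad

s = 9.6562, ds/dθ = -2.8846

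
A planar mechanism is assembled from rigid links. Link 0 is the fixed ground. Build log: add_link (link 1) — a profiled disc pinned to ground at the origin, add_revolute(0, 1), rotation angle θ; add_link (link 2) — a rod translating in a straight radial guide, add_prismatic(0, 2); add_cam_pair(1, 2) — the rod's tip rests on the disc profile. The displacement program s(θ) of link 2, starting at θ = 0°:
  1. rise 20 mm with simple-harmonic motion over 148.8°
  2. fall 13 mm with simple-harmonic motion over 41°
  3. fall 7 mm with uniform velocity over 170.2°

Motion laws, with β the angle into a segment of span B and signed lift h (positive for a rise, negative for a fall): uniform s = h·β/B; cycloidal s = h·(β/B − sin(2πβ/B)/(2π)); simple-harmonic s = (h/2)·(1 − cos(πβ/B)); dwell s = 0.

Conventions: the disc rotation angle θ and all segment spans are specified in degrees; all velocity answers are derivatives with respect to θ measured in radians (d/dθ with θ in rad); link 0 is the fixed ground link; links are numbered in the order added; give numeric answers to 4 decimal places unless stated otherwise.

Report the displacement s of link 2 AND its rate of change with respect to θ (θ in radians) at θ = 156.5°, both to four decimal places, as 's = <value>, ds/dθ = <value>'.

seg 1 [0°–148.8°] simple-harmonic, h=20: full span → s += 20 → s = 20.0000
seg 2 [148.8°–189.8°] simple-harmonic, h=-13: θ=156.5° here. β=7.7, B=41. -13/2·(1 − cos(π·0.1878)) = -1.0989 → s = 18.9011
velocity in seg [148.8°–189.8°] (simple-harmonic), θ in radians: β = 7.7° = 0.1344 rad, B = 41° = 0.7156 rad; ds/dθ = (πh/(2B)) sin(πβ/B) = (π·(-13)/(2·0.7156)) sin(π·0.1878) = -15.876796 mm/rad

s = 18.9011, ds/dθ = -15.8768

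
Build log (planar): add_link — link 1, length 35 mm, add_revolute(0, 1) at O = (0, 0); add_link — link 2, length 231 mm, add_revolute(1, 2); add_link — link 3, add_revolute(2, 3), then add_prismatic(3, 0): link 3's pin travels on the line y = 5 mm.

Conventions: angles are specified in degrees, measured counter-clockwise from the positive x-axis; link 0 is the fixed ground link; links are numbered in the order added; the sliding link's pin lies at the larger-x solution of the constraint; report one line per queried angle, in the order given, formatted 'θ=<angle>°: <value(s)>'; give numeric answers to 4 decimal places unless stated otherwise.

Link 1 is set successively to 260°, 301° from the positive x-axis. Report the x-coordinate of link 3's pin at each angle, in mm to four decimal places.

geometry: r = 35 mm, L = 231 mm, e = 5 mm
θ=260°: crank pin P = (r cos θ, r sin θ) = (-6.077686, -34.468271)
θ=260°: h = r sin θ − e = -34.468271 − 5 = -39.468271
θ=260°: x = r cos θ + √(L² − h²) = -6.077686 + 227.603285 = 221.525599
θ=301°: crank pin P = (r cos θ, r sin θ) = (18.026333, -30.000856)
θ=301°: h = r sin θ − e = -30.000856 − 5 = -35.000856
θ=301°: x = r cos θ + √(L² − h²) = 18.026333 + 228.332959 = 246.359292

θ=260°: 221.5256
θ=301°: 246.3593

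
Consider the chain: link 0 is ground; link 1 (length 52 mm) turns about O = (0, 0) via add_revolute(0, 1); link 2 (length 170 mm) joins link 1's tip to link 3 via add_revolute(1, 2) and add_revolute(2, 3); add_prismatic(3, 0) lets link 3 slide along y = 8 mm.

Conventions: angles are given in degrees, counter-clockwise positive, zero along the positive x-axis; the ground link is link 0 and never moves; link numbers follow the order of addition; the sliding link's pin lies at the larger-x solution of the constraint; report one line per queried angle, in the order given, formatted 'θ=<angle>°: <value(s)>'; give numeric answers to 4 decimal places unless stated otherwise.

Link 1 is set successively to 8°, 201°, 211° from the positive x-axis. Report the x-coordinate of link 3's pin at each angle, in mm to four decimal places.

geometry: r = 52 mm, L = 170 mm, e = 8 mm
θ=8°: crank pin P = (r cos θ, r sin θ) = (51.493940, 7.237001)
θ=8°: h = r sin θ − e = 7.237001 − 8 = -0.762999
θ=8°: x = r cos θ + √(L² − h²) = 51.493940 + 169.998288 = 221.492227
θ=201°: crank pin P = (r cos θ, r sin θ) = (-48.546182, -18.635133)
θ=201°: h = r sin θ − e = -18.635133 − 8 = -26.635133
θ=201°: x = r cos θ + √(L² − h²) = -48.546182 + 167.900475 = 119.354293
θ=211°: crank pin P = (r cos θ, r sin θ) = (-44.572700, -26.781980)
θ=211°: h = r sin θ − e = -26.781980 − 8 = -34.781980
θ=211°: x = r cos θ + √(L² − h²) = -44.572700 + 166.403768 = 121.831068

θ=8°: 221.4922
θ=201°: 119.3543
θ=211°: 121.8311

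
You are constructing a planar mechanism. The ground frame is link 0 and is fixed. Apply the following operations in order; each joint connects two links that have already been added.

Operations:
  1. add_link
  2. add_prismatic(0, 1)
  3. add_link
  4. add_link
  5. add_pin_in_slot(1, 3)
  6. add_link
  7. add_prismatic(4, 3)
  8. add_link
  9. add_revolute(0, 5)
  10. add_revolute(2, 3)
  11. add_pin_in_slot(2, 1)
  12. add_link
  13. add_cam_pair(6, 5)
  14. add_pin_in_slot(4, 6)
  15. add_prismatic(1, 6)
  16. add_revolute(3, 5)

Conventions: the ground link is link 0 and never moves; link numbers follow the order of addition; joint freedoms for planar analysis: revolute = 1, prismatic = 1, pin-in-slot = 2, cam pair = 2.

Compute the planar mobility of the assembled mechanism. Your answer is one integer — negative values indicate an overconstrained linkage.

link 0 = ground. State L|J1|J2 = 1|0|0
+link1  2|0|0
P(0,1) f=1→J1  2|1|0
+link2  3|1|0
+link3  4|1|0
PS(1,3) f=2→J2  4|1|1
+link4  5|1|1
P(4,3) f=1→J1  5|2|1
+link5  6|2|1
R(0,5) f=1→J1  6|3|1
R(2,3) f=1→J1  6|4|1
PS(2,1) f=2→J2  6|4|2
+link6  7|4|2
C(6,5) f=2→J2  7|4|3
PS(4,6) f=2→J2  7|4|4
P(1,6) f=1→J1  7|5|4
R(3,5) f=1→J1  7|6|4
M = 3(7−1)−2·6−4 = 18−12−4 = 2

M = 2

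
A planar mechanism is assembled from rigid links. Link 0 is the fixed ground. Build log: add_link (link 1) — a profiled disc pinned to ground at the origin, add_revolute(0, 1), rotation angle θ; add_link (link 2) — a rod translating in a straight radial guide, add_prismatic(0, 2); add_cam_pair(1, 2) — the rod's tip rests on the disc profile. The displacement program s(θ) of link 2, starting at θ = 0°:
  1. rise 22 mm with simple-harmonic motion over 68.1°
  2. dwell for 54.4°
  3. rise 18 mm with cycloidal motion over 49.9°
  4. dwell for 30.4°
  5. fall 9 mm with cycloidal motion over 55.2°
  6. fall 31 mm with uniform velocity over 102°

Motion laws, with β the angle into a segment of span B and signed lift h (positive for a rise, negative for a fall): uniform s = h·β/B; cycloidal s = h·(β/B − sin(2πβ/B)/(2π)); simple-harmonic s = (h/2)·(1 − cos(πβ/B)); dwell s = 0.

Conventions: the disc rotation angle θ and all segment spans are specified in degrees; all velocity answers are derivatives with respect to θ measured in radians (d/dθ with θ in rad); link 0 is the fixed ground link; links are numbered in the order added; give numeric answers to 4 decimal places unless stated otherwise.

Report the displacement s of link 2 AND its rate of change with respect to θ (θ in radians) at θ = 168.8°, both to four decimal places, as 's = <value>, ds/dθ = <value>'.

seg 1 [0°–68.1°] simple-harmonic, h=22: full span → s += 22 → s = 22.0000
seg 2 [68.1°–122.5°] dwell: s stays 22.0000
seg 3 [122.5°–172.4°] cycloidal, h=18: θ=168.8° here. β=46.3, B=49.9. 18·(0.9279 − sin(2π·0.9279)/(2π)) = 17.9560 → s = 39.9560
velocity in seg [122.5°–172.4°] (cycloidal), θ in radians: β = 46.3° = 0.8081 rad, B = 49.9° = 0.8709 rad; ds/dθ = (h/B)(1 − cos(2πβ/B)) = (18/0.8709)(1 − cos(2π·0.9279)) = 2.087272 mm/rad

s = 39.9560, ds/dθ = 2.0873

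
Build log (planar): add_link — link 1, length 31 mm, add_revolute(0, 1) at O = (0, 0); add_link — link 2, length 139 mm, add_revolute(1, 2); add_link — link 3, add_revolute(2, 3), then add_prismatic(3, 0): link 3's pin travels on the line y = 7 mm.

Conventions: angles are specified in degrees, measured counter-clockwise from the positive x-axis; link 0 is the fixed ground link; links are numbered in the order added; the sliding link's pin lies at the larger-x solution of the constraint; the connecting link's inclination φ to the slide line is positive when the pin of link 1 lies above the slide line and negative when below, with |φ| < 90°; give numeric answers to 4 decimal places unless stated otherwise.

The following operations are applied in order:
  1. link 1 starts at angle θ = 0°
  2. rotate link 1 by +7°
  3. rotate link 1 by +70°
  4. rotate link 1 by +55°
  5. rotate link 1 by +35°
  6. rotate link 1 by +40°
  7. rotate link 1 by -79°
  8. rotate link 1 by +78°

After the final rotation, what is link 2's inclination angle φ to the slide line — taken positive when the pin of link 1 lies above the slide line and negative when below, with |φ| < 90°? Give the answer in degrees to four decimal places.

geometry: r = 31 mm, L = 139 mm, e = 7 mm; θ starts at 0°
rotate link 1 by +7°: θ ← 0° +7° = 7°
rotate link 1 by +70°: θ ← 7° +70° = 77°
rotate link 1 by +55°: θ ← 77° +55° = 132°
rotate link 1 by +35°: θ ← 132° +35° = 167°
rotate link 1 by +40°: θ ← 167° +40° = 207°
rotate link 1 by -79°: θ ← 207° -79° = 128°
rotate link 1 by +78°: θ ← 128° +78° = 206°
h = r sin θ − e = -13.589506 − 7 = -20.589506
sin φ = h / L = -20.589506 / 139 = -0.14812594
φ = arcsin(-0.14812594) = -8.518338°

-8.5183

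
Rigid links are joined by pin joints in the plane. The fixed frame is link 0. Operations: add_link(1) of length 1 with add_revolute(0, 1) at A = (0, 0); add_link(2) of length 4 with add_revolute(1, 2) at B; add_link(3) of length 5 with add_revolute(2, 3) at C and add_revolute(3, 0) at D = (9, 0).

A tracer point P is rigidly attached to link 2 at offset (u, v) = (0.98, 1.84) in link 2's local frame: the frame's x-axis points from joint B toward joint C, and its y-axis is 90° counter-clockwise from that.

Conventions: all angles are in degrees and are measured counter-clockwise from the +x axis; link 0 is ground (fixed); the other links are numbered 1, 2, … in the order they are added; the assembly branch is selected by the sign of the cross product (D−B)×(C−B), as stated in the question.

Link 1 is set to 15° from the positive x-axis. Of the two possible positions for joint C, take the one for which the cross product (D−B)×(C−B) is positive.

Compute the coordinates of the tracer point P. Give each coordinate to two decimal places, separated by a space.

A=(0,0), D=(9.00,0)
B = A + 1.00·(cos15°, sin15°) = (0.9659, 0.2588)
|BD| = 8.0382
circle(B,4.00) ∩ circle(D,5.00): a=3.4593, h=2.0083
  candidates: C₊=(4.4881,2.1547) cross=16.143; C₋=(4.3588,-1.8598) cross=-16.143
  branch + wants cross > 0 → take C=(4.4881,2.1547) (cross=16.143)
ex = (C−B)/|BC| = (0.8805,0.4740); ey = (-0.4740,0.8805)
P = B + 0.98·ex + 1.84·ey = (0.9568,2.3435)

0.96 2.34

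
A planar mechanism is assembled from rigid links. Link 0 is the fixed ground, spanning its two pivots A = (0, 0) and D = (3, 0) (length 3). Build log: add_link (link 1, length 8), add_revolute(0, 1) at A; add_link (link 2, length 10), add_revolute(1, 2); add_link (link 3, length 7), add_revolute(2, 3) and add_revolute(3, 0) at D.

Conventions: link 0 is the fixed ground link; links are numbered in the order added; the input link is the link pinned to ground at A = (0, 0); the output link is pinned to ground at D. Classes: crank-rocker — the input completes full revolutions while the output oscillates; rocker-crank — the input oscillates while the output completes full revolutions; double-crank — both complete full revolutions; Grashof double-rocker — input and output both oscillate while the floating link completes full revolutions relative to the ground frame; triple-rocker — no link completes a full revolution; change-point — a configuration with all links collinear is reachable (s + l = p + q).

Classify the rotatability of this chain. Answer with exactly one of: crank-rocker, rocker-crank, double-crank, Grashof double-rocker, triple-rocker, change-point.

lengths: ground=3, input=8, coupler=10, output=7
sorted: s=3 (shortest), l=10 (longest), p+q=15
s + l = 13 vs p + q = 15
s + l < p + q (Grashof) with shortest = ground link → double-crank

double-crank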